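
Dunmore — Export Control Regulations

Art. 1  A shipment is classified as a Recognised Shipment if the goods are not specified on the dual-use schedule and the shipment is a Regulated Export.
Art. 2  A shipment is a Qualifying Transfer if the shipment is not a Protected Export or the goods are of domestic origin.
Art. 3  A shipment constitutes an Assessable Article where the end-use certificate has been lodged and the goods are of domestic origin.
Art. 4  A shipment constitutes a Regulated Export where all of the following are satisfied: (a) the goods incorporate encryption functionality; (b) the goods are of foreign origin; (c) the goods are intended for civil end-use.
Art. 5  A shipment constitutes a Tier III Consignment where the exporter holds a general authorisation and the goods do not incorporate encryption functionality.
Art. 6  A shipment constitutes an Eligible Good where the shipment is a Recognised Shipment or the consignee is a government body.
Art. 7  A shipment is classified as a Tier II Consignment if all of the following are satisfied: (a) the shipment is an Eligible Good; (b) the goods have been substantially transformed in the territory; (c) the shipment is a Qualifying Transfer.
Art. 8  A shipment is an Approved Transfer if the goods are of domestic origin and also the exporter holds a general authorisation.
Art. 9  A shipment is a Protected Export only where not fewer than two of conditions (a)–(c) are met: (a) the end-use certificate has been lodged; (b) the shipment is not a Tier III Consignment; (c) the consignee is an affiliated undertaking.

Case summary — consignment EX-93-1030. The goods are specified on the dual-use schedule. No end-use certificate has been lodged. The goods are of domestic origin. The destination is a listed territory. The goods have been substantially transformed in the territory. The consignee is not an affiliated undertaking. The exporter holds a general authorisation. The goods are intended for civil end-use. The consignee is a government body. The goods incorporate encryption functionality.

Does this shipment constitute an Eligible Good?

Yes

article 4 — Regulated Export: [the goods incorporate encryption functionality? yes] AND [the goods are of foreign origin? no] AND [the goods are intended for civil end-use? yes] → not satisfied.
article 1 — Recognised Shipment: [the goods are not specified on the dual-use schedule? no] AND [Regulated Export (article 4)? no] → not satisfied.
article 6 — Eligible Good: [Recognised Shipment (article 1)? no] OR [the consignee is a government body? yes] → satisfied.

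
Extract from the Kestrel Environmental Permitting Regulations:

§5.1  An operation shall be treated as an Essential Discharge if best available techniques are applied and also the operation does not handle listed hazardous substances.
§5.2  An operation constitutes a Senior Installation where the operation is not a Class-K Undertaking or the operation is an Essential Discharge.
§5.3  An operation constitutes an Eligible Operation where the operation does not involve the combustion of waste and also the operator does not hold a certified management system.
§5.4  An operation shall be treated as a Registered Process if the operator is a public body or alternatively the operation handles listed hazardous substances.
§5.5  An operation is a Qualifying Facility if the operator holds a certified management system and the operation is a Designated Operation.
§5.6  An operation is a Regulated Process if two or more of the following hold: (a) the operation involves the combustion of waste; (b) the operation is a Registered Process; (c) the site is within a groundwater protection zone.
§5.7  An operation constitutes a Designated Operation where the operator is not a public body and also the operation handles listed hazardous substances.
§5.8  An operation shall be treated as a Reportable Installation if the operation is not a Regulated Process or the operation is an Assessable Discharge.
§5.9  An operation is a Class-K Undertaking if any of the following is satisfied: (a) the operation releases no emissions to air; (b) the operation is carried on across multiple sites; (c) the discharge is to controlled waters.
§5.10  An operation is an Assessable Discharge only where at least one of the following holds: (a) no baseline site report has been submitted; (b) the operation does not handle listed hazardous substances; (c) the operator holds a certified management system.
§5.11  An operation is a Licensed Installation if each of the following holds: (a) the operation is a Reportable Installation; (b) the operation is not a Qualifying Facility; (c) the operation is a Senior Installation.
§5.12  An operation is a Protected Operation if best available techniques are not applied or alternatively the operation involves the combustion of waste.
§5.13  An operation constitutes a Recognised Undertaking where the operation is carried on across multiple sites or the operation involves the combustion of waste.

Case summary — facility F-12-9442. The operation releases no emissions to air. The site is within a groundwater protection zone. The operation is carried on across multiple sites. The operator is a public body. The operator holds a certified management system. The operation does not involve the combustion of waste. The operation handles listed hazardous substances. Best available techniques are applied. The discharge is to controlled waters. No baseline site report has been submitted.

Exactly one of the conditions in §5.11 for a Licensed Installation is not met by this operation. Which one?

§5.4 — Registered Process: [the operator is a public body? yes] OR [the operation handles listed hazardous substances? yes] → satisfied.
§5.6 — Regulated Process: the operation involves the combustion of waste? no; Registered Process (§5.4)? yes; the site is within a groundwater protection zone? yes — 2 of 3 hold (need ≥2) → satisfied.
§5.10 — Assessable Discharge: [no baseline site report has been submitted? yes] OR [the operation does not handle listed hazardous substances? no] OR [the operator holds a certified management system? yes] → satisfied.
§5.8 — Reportable Installation: [not a Regulated Process (§5.6)? no] OR [Assessable Discharge (§5.10)? yes] → satisfied.
§5.7 — Designated Operation: [the operator is not a public body? no] AND [the operation handles listed hazardous substances? yes] → not satisfied.
§5.5 — Qualifying Facility: [the operator holds a certified management system? yes] AND [Designated Operation (§5.7)? no] → not satisfied.
§5.9 — Class-K Undertaking: [the operation releases no emissions to air? yes] OR [the operation is carried on across multiple sites? yes] OR [the discharge is to controlled waters? yes] → satisfied.
§5.1 — Essential Discharge: [best available techniques are applied? yes] AND [the operation does not handle listed hazardous substances? no] → not satisfied.
§5.2 — Senior Installation: [not a Class-K Undertaking (§5.9)? no] OR [Essential Discharge (§5.1)? no] → not satisfied.
§5.11 — Licensed Installation: [Reportable Installation (§5.8)? yes] AND [not a Qualifying Facility (§5.5)? yes] AND [Senior Installation (§5.2)? no] → not satisfied.

Senior Installation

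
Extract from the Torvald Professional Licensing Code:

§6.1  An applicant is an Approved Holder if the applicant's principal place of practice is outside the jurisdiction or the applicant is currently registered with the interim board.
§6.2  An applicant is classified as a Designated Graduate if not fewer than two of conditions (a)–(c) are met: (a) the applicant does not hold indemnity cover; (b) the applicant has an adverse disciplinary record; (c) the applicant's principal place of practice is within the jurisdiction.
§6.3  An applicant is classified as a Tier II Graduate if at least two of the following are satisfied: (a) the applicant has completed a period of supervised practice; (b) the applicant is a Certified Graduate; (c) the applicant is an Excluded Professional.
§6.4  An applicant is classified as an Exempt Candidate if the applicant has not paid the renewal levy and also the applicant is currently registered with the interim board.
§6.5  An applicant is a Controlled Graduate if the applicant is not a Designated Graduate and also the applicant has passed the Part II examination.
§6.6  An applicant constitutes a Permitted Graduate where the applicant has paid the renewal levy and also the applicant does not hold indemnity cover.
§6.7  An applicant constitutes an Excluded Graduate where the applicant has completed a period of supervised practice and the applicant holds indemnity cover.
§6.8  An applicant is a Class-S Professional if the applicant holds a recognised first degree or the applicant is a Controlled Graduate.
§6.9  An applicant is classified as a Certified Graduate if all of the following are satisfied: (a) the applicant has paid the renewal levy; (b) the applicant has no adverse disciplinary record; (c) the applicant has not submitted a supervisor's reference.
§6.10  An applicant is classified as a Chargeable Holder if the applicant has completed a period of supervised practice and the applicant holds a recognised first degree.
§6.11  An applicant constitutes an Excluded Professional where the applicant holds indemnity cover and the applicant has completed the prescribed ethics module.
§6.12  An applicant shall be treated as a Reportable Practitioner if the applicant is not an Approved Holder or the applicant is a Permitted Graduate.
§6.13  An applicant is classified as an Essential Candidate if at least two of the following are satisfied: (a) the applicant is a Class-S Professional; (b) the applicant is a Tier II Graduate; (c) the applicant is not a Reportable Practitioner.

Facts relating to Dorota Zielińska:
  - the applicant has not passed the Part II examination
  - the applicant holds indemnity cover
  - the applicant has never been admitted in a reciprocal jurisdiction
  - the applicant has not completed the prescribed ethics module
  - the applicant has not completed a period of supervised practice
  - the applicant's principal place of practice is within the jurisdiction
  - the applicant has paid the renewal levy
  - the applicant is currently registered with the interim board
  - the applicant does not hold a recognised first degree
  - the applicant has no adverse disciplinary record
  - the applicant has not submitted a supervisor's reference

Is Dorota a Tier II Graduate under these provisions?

No

§6.9 — Certified Graduate: [the applicant has paid the renewal levy? yes] AND [the applicant has no adverse disciplinary record? yes] AND [the applicant has not submitted a supervisor's reference? yes] → satisfied.
§6.11 — Excluded Professional: [the applicant holds indemnity cover? yes] AND [the applicant has completed the prescribed ethics module? no] → not satisfied.
§6.3 — Tier II Graduate: the applicant has completed a period of supervised practice? no; Certified Graduate (§6.9)? yes; Excluded Professional (§6.11)? no — 1 of 3 hold (need ≥2) → not satisfied.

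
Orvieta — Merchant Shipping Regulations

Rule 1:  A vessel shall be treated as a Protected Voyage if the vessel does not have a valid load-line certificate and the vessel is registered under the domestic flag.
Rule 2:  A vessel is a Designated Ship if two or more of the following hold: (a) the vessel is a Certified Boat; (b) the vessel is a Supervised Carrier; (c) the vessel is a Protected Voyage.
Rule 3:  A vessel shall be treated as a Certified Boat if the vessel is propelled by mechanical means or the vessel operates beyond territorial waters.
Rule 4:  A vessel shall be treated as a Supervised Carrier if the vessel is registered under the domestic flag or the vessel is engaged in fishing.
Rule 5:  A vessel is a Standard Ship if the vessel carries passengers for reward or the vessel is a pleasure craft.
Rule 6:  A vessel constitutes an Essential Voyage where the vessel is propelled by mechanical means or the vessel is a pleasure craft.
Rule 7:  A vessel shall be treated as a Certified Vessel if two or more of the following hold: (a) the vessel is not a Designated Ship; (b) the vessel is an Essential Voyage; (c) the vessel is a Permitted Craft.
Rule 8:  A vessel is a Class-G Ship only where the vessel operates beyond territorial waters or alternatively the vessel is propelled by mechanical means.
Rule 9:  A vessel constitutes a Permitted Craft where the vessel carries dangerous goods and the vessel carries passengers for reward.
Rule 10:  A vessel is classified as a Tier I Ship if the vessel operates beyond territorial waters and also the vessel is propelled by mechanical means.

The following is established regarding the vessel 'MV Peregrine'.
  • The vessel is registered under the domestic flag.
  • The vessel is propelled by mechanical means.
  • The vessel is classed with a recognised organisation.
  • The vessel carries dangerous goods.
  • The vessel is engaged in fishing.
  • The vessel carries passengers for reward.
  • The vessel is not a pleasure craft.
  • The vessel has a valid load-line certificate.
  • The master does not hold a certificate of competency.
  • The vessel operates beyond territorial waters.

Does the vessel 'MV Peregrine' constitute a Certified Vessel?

Under rule 3: the vessel is propelled by mechanical means? yes; or the vessel operates beyond territorial waters? yes. So the vessel is a Certified Boat.
Under rule 4: the vessel is registered under the domestic flag? yes; or the vessel is engaged in fishing? yes. So the vessel is a Supervised Carrier.
Under rule 1: the vessel does not have a valid load-line certificate? no; and the vessel is registered under the domestic flag? yes. So the vessel is not a Protected Voyage.
Under rule 2: Certified Boat (rule 3)? yes; Supervised Carrier (rule 4)? yes; Protected Voyage (rule 1)? no — 2 of 3 hold (need ≥2) → satisfied.
Under rule 6: the vessel is propelled by mechanical means? yes; or the vessel is a pleasure craft? no. So the vessel is an Essential Voyage.
Under rule 9: the vessel carries dangerous goods? yes; and the vessel carries passengers for reward? yes. So the vessel is a Permitted Craft.
Under rule 7: not a Designated Ship (rule 2)? no; Essential Voyage (rule 6)? yes; Permitted Craft (rule 9)? yes — 2 of 3 hold (need ≥2) → satisfied.

Yes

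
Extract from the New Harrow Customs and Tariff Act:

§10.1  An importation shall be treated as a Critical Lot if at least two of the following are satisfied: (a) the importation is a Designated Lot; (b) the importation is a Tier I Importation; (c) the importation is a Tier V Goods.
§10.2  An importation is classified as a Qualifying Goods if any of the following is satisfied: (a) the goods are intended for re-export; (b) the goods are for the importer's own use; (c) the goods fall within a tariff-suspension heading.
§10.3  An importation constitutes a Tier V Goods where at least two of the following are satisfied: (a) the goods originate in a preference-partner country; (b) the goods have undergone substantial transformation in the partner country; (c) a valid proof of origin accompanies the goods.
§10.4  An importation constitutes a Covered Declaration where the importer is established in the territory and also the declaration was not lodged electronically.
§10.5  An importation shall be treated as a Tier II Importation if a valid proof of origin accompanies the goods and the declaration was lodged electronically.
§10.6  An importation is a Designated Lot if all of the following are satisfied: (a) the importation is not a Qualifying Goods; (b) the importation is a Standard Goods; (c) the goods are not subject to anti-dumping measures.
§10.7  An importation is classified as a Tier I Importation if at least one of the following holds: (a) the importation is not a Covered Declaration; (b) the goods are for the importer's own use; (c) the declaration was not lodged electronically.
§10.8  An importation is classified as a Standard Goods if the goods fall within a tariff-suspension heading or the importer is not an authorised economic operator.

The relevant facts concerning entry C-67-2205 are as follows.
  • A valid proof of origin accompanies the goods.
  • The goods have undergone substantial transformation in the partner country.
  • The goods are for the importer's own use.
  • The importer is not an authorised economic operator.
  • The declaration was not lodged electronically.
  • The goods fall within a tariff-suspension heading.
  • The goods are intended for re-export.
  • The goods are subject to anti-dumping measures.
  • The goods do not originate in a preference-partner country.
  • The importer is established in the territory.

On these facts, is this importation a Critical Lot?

Under §10.2: the goods are intended for re-export? yes; or the goods are for the importer's own use? yes; or the goods fall within a tariff-suspension heading? yes. So the importation is a Qualifying Goods.
Under §10.8: the goods fall within a tariff-suspension heading? yes; or the importer is not an authorised economic operator? yes. So the importation is a Standard Goods.
Under §10.6: not a Qualifying Goods (§10.2)? no; and Standard Goods (§10.8)? yes; and the goods are not subject to anti-dumping measures? no. So the importation is not a Designated Lot.
Under §10.4: the importer is established in the territory? yes; and the declaration was not lodged electronically? yes. So the importation is a Covered Declaration.
Under §10.7: not a Covered Declaration (§10.4)? no; or the goods are for the importer's own use? yes; or the declaration was not lodged electronically? yes. So the importation is a Tier I Importation.
Under §10.3: the goods originate in a preference-partner country? no; the goods have undergone substantial transformation in the partner country? yes; a valid proof of origin accompanies the goods? yes — 2 of 3 hold (need ≥2) → satisfied.
Under §10.1: Designated Lot (§10.6)? no; Tier I Importation (§10.7)? yes; Tier V Goods (§10.3)? yes — 2 of 3 hold (need ≥2) → satisfied.

Yes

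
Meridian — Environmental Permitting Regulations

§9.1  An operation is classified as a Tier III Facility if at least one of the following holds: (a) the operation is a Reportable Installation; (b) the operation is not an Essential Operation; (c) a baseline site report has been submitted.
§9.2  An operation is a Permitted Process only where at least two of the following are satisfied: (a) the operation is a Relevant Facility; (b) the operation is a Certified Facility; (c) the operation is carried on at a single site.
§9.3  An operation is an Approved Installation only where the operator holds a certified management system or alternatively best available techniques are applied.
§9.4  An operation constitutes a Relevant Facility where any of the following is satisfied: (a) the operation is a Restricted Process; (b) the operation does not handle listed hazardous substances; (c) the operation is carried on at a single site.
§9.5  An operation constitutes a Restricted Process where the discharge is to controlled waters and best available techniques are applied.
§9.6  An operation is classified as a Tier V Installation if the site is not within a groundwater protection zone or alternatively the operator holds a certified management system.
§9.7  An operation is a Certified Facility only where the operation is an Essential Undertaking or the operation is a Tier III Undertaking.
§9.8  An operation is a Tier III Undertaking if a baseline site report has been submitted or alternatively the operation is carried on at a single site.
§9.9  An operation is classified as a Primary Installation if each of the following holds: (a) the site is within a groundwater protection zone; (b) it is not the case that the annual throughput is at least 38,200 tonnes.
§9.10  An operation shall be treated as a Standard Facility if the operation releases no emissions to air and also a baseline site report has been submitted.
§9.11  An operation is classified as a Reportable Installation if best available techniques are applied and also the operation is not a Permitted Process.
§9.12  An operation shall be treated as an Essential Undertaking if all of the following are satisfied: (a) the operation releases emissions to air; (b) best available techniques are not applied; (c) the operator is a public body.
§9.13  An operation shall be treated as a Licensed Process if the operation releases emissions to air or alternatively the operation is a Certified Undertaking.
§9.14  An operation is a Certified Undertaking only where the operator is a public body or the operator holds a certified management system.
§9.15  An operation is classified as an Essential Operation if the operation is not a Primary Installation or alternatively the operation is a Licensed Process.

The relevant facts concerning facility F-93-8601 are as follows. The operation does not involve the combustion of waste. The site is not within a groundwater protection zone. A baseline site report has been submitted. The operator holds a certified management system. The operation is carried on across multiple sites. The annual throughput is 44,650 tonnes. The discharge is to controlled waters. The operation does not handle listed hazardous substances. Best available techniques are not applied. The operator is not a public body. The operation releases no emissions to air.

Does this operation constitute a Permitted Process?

Yes

§9.5 — Restricted Process: [the discharge is to controlled waters? yes] AND [best available techniques are applied? no] → not satisfied.
§9.4 — Relevant Facility: [Restricted Process (§9.5)? no] OR [the operation does not handle listed hazardous substances? yes] OR [the operation is carried on at a single site? no] → satisfied.
§9.12 — Essential Undertaking: [the operation releases emissions to air? no] AND [best available techniques are not applied? yes] AND [the operator is a public body? no] → not satisfied.
§9.8 — Tier III Undertaking: [a baseline site report has been submitted? yes] OR [the operation is carried on at a single site? no] → satisfied.
§9.7 — Certified Facility: [Essential Undertaking (§9.12)? no] OR [Tier III Undertaking (§9.8)? yes] → satisfied.
§9.2 — Permitted Process: Relevant Facility (§9.4)? yes; Certified Facility (§9.7)? yes; the operation is carried on at a single site? no — 2 of 3 hold (need ≥2) → satisfied.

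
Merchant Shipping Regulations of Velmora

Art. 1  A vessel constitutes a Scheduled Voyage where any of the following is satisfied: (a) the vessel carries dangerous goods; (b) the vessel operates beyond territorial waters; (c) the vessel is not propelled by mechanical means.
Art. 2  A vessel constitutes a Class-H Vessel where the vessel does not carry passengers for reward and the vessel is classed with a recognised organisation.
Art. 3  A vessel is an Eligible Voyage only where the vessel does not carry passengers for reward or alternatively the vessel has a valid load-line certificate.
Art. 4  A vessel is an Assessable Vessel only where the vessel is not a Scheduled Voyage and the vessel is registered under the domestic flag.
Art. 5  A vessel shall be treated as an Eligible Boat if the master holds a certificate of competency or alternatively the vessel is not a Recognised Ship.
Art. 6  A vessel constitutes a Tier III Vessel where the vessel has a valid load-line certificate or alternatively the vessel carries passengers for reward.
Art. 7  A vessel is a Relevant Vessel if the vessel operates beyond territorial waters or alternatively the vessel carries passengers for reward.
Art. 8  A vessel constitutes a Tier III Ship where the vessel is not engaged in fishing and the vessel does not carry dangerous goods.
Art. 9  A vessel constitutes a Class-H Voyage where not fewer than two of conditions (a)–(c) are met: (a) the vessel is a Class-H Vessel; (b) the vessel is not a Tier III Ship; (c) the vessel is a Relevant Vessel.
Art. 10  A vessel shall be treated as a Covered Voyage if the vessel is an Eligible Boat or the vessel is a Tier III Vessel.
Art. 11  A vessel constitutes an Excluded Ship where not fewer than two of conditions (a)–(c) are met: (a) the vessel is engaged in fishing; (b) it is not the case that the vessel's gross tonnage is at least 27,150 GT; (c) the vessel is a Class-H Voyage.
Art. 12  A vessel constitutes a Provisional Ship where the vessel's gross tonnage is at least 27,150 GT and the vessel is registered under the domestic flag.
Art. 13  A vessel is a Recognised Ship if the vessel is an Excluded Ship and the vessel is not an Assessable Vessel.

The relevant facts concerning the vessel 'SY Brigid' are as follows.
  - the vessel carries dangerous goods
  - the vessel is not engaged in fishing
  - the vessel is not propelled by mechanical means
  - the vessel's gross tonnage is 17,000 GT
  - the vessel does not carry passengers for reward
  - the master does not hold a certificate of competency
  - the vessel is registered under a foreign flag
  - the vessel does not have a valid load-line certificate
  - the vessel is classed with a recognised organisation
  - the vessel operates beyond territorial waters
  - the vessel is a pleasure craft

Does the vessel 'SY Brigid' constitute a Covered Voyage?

Under article 2: the vessel does not carry passengers for reward? yes; and the vessel is classed with a recognised organisation? yes. So the vessel is a Class-H Vessel.
Under article 8: the vessel is not engaged in fishing? yes; and the vessel does not carry dangerous goods? no. So the vessel is not a Tier III Ship.
Under article 7: the vessel operates beyond territorial waters? yes; or the vessel carries passengers for reward? no. So the vessel is a Relevant Vessel.
Under article 9: Class-H Vessel (article 2)? yes; not a Tier III Ship (article 8)? yes; Relevant Vessel (article 7)? yes — 3 of 3 hold (need ≥2) → satisfied.
Under article 11: the vessel is engaged in fishing? no; vessel's gross tonnage: 17,000 GT ≥ 27,150 GT? no, so negated condition yes; Class-H Voyage (article 9)? yes — 2 of 3 hold (need ≥2) → satisfied.
Under article 1: the vessel carries dangerous goods? yes; or the vessel operates beyond territorial waters? yes; or the vessel is not propelled by mechanical means? yes. So the vessel is a Scheduled Voyage.
Under article 4: not a Scheduled Voyage (article 1)? no; and the vessel is registered under the domestic flag? no. So the vessel is not an Assessable Vessel.
Under article 13: Excluded Ship (article 11)? yes; and not an Assessable Vessel (article 4)? yes. So the vessel is a Recognised Ship.
Under article 5: the master holds a certificate of competency? no; or not a Recognised Ship (article 13)? no. So the vessel is not an Eligible Boat.
Under article 6: the vessel has a valid load-line certificate? no; or the vessel carries passengers for reward? no. So the vessel is not a Tier III Vessel.
Under article 10: Eligible Boat (article 5)? no; or Tier III Vessel (article 6)? no. So the vessel is not a Covered Voyage.

No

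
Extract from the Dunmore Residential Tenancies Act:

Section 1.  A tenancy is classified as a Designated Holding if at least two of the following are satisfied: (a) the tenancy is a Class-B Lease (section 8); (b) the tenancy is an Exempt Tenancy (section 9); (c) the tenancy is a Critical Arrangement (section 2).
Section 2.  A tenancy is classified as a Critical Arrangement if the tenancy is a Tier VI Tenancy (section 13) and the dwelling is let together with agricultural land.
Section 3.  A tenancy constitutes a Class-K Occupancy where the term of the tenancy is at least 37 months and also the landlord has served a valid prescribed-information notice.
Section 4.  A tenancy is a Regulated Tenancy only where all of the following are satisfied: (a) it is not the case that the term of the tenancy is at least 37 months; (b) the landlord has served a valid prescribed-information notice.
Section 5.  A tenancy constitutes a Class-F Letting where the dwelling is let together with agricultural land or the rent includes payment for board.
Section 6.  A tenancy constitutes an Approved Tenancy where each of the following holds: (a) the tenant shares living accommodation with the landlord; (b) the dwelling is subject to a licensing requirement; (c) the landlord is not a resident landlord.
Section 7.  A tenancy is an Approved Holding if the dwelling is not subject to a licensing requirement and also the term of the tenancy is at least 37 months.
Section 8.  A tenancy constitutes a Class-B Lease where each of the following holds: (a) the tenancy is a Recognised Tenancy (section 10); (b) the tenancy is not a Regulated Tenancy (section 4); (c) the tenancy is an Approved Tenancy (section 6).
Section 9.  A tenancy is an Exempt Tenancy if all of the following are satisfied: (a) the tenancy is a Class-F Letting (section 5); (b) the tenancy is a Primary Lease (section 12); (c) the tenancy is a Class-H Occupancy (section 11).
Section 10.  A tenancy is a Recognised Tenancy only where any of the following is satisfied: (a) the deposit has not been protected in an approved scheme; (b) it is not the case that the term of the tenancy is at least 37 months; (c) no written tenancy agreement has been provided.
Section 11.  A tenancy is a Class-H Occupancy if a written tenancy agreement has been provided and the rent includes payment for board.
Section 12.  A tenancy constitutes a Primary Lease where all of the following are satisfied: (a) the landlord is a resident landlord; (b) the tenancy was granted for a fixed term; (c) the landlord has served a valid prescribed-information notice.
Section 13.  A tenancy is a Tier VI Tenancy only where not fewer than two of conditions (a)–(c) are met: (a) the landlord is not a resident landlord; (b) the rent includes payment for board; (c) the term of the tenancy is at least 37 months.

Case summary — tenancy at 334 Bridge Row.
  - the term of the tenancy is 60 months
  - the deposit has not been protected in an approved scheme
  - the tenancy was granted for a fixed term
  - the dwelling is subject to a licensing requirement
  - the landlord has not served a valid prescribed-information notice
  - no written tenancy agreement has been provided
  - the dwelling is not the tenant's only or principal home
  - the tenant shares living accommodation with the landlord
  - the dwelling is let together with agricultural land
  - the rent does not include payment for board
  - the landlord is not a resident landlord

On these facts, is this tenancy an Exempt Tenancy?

No

Under section 5: the dwelling is let together with agricultural land? yes; or the rent includes payment for board? no. So the tenancy is a Class-F Letting.
Under section 12: the landlord is a resident landlord? no; and the tenancy was granted for a fixed term? yes; and the landlord has served a valid prescribed-information notice? no. So the tenancy is not a Primary Lease.
Under section 11: a written tenancy agreement has been provided? no; and the rent includes payment for board? no. So the tenancy is not a Class-H Occupancy.
Under section 9: Class-F Letting (section 5)? yes; and Primary Lease (section 12)? no; and Class-H Occupancy (section 11)? no. So the tenancy is not an Exempt Tenancy.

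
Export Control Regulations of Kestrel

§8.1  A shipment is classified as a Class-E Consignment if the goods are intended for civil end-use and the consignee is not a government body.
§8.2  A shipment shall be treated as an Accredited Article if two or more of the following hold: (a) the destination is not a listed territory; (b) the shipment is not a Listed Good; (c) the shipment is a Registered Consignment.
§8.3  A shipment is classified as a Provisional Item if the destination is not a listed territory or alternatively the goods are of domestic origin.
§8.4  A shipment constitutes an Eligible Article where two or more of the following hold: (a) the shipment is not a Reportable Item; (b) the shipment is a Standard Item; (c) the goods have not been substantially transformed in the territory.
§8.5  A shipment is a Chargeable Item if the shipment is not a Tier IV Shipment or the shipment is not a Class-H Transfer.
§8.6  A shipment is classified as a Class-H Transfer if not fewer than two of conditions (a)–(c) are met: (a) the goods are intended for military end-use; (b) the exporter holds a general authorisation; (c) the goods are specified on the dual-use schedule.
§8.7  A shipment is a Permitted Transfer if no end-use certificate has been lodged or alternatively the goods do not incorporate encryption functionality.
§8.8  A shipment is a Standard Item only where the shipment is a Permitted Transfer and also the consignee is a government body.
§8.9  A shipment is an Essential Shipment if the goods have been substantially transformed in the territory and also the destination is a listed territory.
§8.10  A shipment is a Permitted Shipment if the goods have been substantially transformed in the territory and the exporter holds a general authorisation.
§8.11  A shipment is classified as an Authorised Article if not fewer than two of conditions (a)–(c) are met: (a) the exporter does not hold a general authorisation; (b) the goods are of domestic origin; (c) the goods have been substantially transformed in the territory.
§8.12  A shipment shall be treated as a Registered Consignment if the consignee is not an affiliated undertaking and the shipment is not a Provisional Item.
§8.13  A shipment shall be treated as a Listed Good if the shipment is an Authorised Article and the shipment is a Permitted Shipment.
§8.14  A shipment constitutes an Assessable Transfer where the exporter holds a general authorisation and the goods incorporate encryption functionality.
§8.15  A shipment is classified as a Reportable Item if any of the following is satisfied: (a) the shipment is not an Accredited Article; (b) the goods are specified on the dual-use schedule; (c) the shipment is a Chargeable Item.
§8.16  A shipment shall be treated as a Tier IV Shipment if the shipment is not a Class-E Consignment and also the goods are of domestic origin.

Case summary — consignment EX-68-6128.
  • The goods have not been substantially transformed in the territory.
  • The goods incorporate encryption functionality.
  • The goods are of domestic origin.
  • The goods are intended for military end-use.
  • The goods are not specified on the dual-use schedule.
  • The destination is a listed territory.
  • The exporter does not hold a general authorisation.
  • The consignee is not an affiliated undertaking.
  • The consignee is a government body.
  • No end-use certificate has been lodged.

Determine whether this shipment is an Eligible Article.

Under §8.11: the exporter does not hold a general authorisation? yes; the goods are of domestic origin? yes; the goods have been substantially transformed in the territory? no — 2 of 3 hold (need ≥2) → satisfied.
Under §8.10: the goods have been substantially transformed in the territory? no; and the exporter holds a general authorisation? no. So the shipment is not a Permitted Shipment.
Under §8.13: Authorised Article (§8.11)? yes; and Permitted Shipment (§8.10)? no. So the shipment is not a Listed Good.
Under §8.3: the destination is not a listed territory? no; or the goods are of domestic origin? yes. So the shipment is a Provisional Item.
Under §8.12: the consignee is not an affiliated undertaking? yes; and not a Provisional Item (§8.3)? no. So the shipment is not a Registered Consignment.
Under §8.2: the destination is not a listed territory? no; not a Listed Good (§8.13)? yes; Registered Consignment (§8.12)? no — 1 of 3 hold (need ≥2) → not satisfied.
Under §8.1: the goods are intended for civil end-use? no; and the consignee is not a government body? no. So the shipment is not a Class-E Consignment.
Under §8.16: not a Class-E Consignment (§8.1)? yes; and the goods are of domestic origin? yes. So the shipment is a Tier IV Shipment.
Under §8.6: the goods are intended for military end-use? yes; the exporter holds a general authorisation? no; the goods are specified on the dual-use schedule? no — 1 of 3 hold (need ≥2) → not satisfied.
Under §8.5: not a Tier IV Shipment (§8.16)? no; or not a Class-H Transfer (§8.6)? yes. So the shipment is a Chargeable Item.
Under §8.15: not an Accredited Article (§8.2)? yes; or the goods are specified on the dual-use schedule? no; or Chargeable Item (§8.5)? yes. So the shipment is a Reportable Item.
Under §8.7: no end-use certificate has been lodged? yes; or the goods do not incorporate encryption functionality? no. So the shipment is a Permitted Transfer.
Under §8.8: Permitted Transfer (§8.7)? yes; and the consignee is a government body? yes. So the shipment is a Standard Item.
Under §8.4: not a Reportable Item (§8.15)? no; Standard Item (§8.8)? yes; the goods have not been substantially transformed in the territory? yes — 2 of 3 hold (need ≥2) → satisfied.

Yes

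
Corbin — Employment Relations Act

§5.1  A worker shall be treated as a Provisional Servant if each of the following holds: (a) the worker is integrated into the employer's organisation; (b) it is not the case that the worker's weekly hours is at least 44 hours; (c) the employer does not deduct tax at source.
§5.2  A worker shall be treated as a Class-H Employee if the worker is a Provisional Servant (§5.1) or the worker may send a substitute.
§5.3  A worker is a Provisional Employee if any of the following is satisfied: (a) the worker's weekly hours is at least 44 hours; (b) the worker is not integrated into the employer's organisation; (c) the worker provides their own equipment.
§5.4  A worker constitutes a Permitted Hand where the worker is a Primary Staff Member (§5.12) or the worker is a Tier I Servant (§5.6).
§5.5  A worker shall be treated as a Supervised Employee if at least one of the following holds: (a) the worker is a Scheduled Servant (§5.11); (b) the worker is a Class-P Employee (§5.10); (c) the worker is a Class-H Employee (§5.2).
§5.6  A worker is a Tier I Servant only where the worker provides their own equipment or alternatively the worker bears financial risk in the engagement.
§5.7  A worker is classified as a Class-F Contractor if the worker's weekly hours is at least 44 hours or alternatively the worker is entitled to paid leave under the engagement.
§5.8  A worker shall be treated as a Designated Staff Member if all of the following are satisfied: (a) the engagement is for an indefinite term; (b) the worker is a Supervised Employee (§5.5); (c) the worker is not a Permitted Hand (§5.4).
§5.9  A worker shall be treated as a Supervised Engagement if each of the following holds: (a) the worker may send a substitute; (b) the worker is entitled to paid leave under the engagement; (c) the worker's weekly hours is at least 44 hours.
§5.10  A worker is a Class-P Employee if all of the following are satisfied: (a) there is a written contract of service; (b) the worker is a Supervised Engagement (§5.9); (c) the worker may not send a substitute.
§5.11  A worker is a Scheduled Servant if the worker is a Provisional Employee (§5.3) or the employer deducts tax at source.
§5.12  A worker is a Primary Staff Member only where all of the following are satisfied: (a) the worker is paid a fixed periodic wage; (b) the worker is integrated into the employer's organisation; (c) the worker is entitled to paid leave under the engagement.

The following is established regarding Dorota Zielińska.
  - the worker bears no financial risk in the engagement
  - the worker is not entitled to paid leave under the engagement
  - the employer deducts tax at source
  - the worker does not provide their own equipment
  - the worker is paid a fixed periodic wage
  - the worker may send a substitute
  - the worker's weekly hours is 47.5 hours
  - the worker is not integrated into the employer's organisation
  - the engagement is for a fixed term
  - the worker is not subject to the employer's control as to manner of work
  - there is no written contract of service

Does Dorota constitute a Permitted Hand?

§5.12 — Primary Staff Member: [the worker is paid a fixed periodic wage? yes] AND [the worker is integrated into the employer's organisation? no] AND [the worker is entitled to paid leave under the engagement? no] → not satisfied.
§5.6 — Tier I Servant: [the worker provides their own equipment? no] OR [the worker bears financial risk in the engagement? no] → not satisfied.
§5.4 — Permitted Hand: [Primary Staff Member (§5.12)? no] OR [Tier I Servant (§5.6)? no] → not satisfied.

No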